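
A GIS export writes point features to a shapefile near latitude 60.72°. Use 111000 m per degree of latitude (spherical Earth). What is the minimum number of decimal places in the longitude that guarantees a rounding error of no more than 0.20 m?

At 60.72° one degree of longitude covers 111000 × cos 60.72° ≈ 111000 × 0.4891 ≈ 54287.7 m.
Rounding to N decimal places gives at most 0.5 × 10⁻ᴺ degrees of error, i.e. 0.5 × 10⁻ᴺ × 54287.7 m.
Setting 27143.8 × 10⁻ᴺ ≤ 0.20 gives 10ᴺ ≥ 1.357e+05, i.e. N ≥ 5.13.
N = 5 would give 0.271 m (too coarse); N = 6 gives 0.0271 m ≤ 0.20 m.

6 decimal places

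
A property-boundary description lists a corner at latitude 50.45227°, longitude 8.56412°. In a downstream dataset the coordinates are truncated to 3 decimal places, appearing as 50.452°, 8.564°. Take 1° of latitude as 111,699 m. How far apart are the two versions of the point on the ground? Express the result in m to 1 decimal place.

The latitude changed by +0.00027° and the longitude by +0.00012°.
North–south shift: 0.00027 × 111699 = 30.1587 m.
E–W at 50.452°: 0.00012° × 111699 × cos 50.452° = 0.00012 × 111699 × 0.6367 ≈ 8.53458 m.
Hypotenuse of the two orthogonal shifts: √(30.1587² + 8.53458²) = 31.3431 m.

31.3 m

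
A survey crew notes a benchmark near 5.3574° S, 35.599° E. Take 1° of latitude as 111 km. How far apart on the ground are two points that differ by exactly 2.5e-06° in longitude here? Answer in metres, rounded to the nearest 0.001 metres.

0.276 metres

One degree of longitude here spans 111000 × cos 5.3574° = 111000 × 0.9956 ≈ 110515 m; 2.5e-06° of that is 0.276288 m.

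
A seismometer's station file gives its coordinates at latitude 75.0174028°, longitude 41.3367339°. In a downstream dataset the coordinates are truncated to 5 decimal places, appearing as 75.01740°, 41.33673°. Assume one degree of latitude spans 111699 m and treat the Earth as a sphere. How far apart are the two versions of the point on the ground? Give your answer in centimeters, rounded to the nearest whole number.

Δlat = 75.0174028 − 75.01740 = +0.0000028°; Δlon = 41.3367339 − 41.33673 = +0.0000039°.
N–S: 0.0000028° × 111699 m/° = 0.312757 m.
East–west at this latitude: 0.0000039° × 111699 × cos 75.0174° ≈ 0.0000039 × 28877.1 = 0.112621 m.
Combined displacement = (0.312757² + 0.112621²)^½ ≈ 0.332416 m.
That is 0.332416 m = 33.242 cm.

33 centimeters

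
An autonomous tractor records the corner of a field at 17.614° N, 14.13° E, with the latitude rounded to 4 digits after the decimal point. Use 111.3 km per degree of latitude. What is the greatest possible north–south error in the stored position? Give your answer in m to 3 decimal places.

Rounding to 4 decimal places leaves the latitude within ±5e-05° of the true value.
Along the meridian that is 5e-05° × 111300 m/° = 5.565 m.

5.565 m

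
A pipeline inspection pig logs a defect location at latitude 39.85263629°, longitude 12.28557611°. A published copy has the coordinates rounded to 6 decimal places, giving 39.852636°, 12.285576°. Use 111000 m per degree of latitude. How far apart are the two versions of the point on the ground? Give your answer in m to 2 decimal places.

0.03 m

The latitude changed by +0.00000029° and the longitude by +0.00000011°.
N–S: 0.00000029° × 111000 m/° = 0.03219 m.
East–west at this latitude: 0.00000011° × 111000 × cos 39.8526° ≈ 0.00000011 × 85214.2 = 0.00937356 m.
Distance: √(0.03219² + 0.00937356²) ≈ 0.033527 m.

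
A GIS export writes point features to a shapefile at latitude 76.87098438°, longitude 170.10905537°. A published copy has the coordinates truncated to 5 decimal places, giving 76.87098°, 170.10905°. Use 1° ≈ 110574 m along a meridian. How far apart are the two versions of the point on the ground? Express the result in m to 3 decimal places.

The latitude changed by +0.00000438° and the longitude by +0.00000537°.
N–S: 0.00000438° × 110574 m/° = 0.484314 m.
E–W at 76.871°: 0.00000537° × 110574 × cos 76.871° = 0.00000537 × 110574 × 0.2271 ≈ 0.134874 m.
Combined displacement = (0.484314² + 0.134874²)^½ ≈ 0.502744 m.

0.503 m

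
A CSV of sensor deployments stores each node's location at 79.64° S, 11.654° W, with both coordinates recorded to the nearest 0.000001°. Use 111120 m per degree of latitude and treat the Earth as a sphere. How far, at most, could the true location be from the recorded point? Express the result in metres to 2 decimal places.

Rounding to 6 decimal places leaves each coordinate within ±5e-07° of the true value.
N–S: 5e-07° × 111120 m/° = 0.05556 m.
East–west component at 79.64°: 5e-07° × 111120 × cos 79.64° ≈ 5e-07 × 19983 ≈ 0.00999149 m.
Combining orthogonally: (0.05556² + 0.00999149²)^½ ≈ 0.0564512 m.

0.06 metres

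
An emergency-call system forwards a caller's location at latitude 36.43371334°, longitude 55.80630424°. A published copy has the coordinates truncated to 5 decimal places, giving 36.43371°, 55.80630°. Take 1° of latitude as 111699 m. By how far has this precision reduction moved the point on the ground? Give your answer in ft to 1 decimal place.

The latitude changed by +0.00000334° and the longitude by +0.00000424°.
N–S: 0.00000334° × 111699 m/° = 0.373075 m.
East–west at this latitude: 0.00000424° × 111699 × cos 36.4337° ≈ 0.00000424 × 89866.8 = 0.381035 m.
Combined displacement = (0.373075² + 0.381035²)^½ ≈ 0.533266 m.
Converting: 0.533266 m × 3.2808 ft/m ≈ 1.7496 ft.

1.7 ft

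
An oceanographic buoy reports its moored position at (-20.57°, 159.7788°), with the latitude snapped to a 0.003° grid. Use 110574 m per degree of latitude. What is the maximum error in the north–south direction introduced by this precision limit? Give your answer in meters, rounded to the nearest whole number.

166 meters

With a 0.003° grid the true value lies within half a step, ±0.003°/2 = ±0.0015°, of the stored one.
Along the meridian that is 0.0015° × 110574 m/° = 165.861 m.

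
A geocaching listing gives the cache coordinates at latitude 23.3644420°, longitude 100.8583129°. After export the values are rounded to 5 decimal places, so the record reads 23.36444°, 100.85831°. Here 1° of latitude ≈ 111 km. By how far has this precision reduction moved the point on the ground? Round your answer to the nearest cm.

Δlat = 23.3644420 − 23.36444 = +0.0000020°; Δlon = 100.8583129 − 100.85831 = +0.0000029°.
North–south shift: 0.0000020 × 111000 = 0.222 m.
East–west at this latitude: 0.0000029° × 111000 × cos 23.3644° ≈ 0.0000029 × 101898 = 0.295505 m.
Hypotenuse of the two orthogonal shifts: √(0.222² + 0.295505²) = 0.369604 m.
That is 0.369604 m = 36.96 cm.

37 cm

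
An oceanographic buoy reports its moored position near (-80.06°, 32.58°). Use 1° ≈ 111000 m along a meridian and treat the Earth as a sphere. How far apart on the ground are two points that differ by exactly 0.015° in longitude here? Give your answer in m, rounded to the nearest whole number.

287 m

0.015° of longitude at 80.06° is 0.015 × 111000 × cos 80.06° ≈ 0.015 × 19160.5 = 287.407 m.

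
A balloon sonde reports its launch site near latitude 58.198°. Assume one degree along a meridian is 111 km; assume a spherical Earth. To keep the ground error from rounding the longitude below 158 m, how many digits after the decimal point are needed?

At 58.198° one degree of longitude covers 111000 × cos 58.198° ≈ 111000 × 0.5270 ≈ 58495.4 m.
Rounding to N decimal places gives at most 0.5 × 10⁻ᴺ degrees of error, i.e. 0.5 × 10⁻ᴺ × 58495.4 m.
Setting 29247.7 × 10⁻ᴺ ≤ 158 gives 10ᴺ ≥ 185.1, i.e. N ≥ 2.27.
N = 2 would give 292 m (too coarse); N = 3 gives 29.2 m ≤ 158 m.

3 decimal places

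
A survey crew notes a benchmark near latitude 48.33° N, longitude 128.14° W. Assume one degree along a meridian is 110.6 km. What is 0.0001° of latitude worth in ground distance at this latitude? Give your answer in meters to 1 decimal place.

11.1 meters

0.0001° × 110600 m/° = 11.06 m.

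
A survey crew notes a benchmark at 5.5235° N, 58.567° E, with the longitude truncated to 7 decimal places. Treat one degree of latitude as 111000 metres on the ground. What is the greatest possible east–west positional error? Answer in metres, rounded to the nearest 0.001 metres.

0.011 metres

Truncating at 7 decimal places can drop up to a full unit in the last place, so the longitude may be off by as much as 1e-07°.
One degree of longitude at 5.5235° is 111000 × cos 5.5235° ≈ 111000 × 0.9954 = 110485 m.
So at most 1e-07° × 110485 ≈ 0.0110485 m east–west.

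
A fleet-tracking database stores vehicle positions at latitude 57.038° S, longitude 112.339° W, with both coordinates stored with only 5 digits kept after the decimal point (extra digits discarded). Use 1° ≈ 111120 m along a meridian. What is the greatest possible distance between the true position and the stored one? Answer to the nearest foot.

4 feet

Truncating at 5 decimal places can drop up to a full unit in the last place, so each coordinate may be off by as much as 1e-05°.
North–south component: 1e-05° × 111120 = 1.1112 m.
E–W at 57.038°: 1e-05° × 111120 × cos 57.038° = 1e-05 × 111120 × 0.5441 ≈ 0.604585 m.
Combining orthogonally: (1.1112² + 0.604585²)^½ ≈ 1.26502 m.
Converting: 1.26502 m × 3.2808 ft/m ≈ 4.1503 ft.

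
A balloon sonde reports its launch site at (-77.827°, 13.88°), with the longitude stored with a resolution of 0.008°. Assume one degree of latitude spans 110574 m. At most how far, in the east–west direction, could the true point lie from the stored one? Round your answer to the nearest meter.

With a 0.008° grid the true value lies within half a step, ±0.008°/2 = ±0.004°, of the stored one.
One degree of longitude at 77.827° is 110574 × cos 77.827° ≈ 110574 × 0.2109 = 23316.1 m.
Maximum E–W displacement: 0.004 × 23316.1 = 93.2644 m.

93 meters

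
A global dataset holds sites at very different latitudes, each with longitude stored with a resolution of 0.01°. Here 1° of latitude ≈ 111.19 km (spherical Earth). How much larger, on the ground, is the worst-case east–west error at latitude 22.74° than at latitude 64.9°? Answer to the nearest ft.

With a 0.01° grid the true value lies within half a step, ±0.01°/2 = ±0.005°, of the stored one.
At 22.74°: 0.005° × 111190 × cos 22.74° = 0.005 × 111190 × 0.9223 ≈ 512.74 m.
Error at 64.9° = 0.005° × 111190 × cos 64.9° ≈ 555.95 × 0.4242 = 235.83 m.
So the lower-latitude error exceeds the higher by 512.74 − 235.83 = 276.9 m.
Converting: 276.901 m × 3.2808 ft/m ≈ 908.47 ft.

908 ft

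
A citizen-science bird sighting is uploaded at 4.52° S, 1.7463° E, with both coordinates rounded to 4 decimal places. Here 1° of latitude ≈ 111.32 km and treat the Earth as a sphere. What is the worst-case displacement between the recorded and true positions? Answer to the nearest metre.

Rounding to 4 decimal places leaves each coordinate within ±5e-05° of the true value.
N–S: 5e-05° × 111320 m/° = 5.566 m.
East–west component at 4.52°: 5e-05° × 111320 × cos 4.52° ≈ 5e-05 × 110974 ≈ 5.54869 m.
Combining orthogonally: (5.566² + 5.54869²)^½ ≈ 7.85928 m.

8 metres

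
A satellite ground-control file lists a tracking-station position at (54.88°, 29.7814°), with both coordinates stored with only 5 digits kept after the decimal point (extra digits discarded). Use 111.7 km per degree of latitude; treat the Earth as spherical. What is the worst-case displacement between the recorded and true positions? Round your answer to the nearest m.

1 m

Truncating at 5 decimal places can drop up to a full unit in the last place, so each coordinate may be off by as much as 1e-05°.
North–south component: 1e-05° × 111700 = 1.117 m.
Longitude error → 1e-05 × 111700 × cos 54.88° = 1e-05 × 111700 × 0.5753 ≈ 0.6426 m.
The two errors are perpendicular, so the maximum displacement is √(1.117² + 0.6426²) ≈ 1.28865 m.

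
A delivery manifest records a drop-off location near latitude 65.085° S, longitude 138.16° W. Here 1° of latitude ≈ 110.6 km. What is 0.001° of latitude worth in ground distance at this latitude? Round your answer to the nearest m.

0.001° × 110600 m/° = 110.6 m.

111 m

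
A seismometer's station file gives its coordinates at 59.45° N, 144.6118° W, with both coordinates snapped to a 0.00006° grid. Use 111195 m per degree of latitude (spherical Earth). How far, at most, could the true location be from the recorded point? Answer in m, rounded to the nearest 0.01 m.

With a 0.00006° grid the true value lies within half a step, ±0.00006°/2 = ±3e-05°, of the stored one.
N–S: 3e-05° × 111195 m/° = 3.33585 m.
Longitude error → 3e-05 × 111195 × cos 59.45° = 3e-05 × 111195 × 0.5083 ≈ 1.69558 m.
Worst case both components are at the extreme and orthogonal: √(3.33585² + 1.69558²) ≈ 3.74204 m.

3.74 m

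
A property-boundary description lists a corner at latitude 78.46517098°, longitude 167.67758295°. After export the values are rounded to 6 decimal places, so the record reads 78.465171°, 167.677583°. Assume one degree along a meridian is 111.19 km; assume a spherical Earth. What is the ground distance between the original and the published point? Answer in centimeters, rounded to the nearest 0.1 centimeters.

0.2 centimeters

Δlat = 78.46517098 − 78.465171 = -0.00000002°; Δlon = 167.67758295 − 167.677583 = -0.00000005°.
North–south shift: -0.00000002 × 111190 = -0.0022238 m.
E–W at 78.4652°: -0.00000005° × 111190 × cos 78.4652° = -0.00000005 × 111190 × 0.2000 ≈ -0.0011117 m.
Combined displacement = (0.0022238² + 0.0011117²)^½ ≈ 0.00248619 m.
That is 0.00248619 m = 0.24862 cm.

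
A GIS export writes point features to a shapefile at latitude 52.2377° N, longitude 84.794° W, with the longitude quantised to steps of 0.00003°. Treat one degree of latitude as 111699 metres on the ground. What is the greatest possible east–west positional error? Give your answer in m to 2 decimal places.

With a 0.00003° grid the true value lies within half a step, ±0.00003°/2 = ±1.5e-05°, of the stored one.
At latitude 52.2377° a degree of longitude spans 111699 m × cos 52.2377° = 111699 × 0.6124 ≈ 68403 m.
Maximum E–W displacement: 1.5e-05 × 68403 = 1.02605 m.

1.03 m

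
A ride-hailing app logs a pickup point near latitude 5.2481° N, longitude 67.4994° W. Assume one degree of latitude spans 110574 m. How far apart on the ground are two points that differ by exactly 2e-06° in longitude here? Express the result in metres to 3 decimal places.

At 5.2481° a degree of longitude is 110574 × cos 5.2481° ≈ 110110 m, so 2e-06° corresponds to 0.220221 m.

0.220 metres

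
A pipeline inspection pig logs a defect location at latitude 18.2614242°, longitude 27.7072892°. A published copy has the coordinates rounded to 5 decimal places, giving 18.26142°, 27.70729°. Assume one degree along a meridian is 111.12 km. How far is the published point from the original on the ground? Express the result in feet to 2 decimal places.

1.56 feet

The latitude changed by +0.0000042° and the longitude by -0.0000008°.
N–S: 0.0000042° × 111120 m/° = 0.466704 m.
East–west at this latitude: -0.0000008° × 111120 × cos 18.2614° ≈ -0.0000008 × 105524 = -0.0844189 m.
Hypotenuse of the two orthogonal shifts: √(0.466704² + 0.0844189²) = 0.474278 m.
Converting: 0.474278 m × 3.2808 ft/m ≈ 1.556 ft.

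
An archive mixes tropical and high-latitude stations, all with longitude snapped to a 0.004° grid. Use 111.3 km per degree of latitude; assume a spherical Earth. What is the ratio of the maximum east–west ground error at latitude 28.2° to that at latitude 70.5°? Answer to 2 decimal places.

With a 0.004° grid the true value lies within half a step, ±0.004°/2 = ±0.002°, of the stored one.
At 28.2°: 0.002° × 111300 × cos 28.2° = 0.002 × 111300 × 0.8813 ≈ 196.18 m.
At 70.5°: 0.002° × 111300 × cos 70.5° = 0.002 × 111300 × 0.3338 ≈ 74.305 m.
The ratio reduces to cos 28.2° / cos 70.5° = 0.8813/0.3338 ≈ 2.6402.

2.64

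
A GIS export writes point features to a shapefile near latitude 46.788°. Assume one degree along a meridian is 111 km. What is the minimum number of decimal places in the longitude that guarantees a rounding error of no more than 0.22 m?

6

At 46.788° one degree of longitude covers 111000 × cos 46.788° ≈ 111000 × 0.6847 ≈ 76001.7 m.
Rounding to N decimal places gives at most 0.5 × 10⁻ᴺ degrees of error, i.e. 0.5 × 10⁻ᴺ × 76001.7 m.
Setting 38000.8 × 10⁻ᴺ ≤ 0.22 gives 10ᴺ ≥ 1.727e+05, i.e. N ≥ 5.24.
N = 5 would give 0.38 m (too coarse); N = 6 gives 0.038 m ≤ 0.22 m.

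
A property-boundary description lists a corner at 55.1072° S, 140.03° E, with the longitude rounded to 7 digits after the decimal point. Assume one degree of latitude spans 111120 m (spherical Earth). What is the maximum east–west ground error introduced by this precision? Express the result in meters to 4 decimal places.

Rounding to 7 decimal places leaves the longitude within ±5e-08° of the true value.
Parallels shrink by cos φ, so at 55.1072° a degree of longitude is 111120 × 0.5720 ≈ 63565.4 m.
East–west error: 5e-08° × 63565.4 m/° ≈ 0.00317827 m.

0.0032 meters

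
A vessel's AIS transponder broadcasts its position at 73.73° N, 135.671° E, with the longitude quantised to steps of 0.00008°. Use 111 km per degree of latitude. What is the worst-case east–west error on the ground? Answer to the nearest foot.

4 feet

With a 0.00008° grid the true value lies within half a step, ±0.00008°/2 = ±4e-05°, of the stored one.
At latitude 73.73° a degree of longitude spans 111000 m × cos 73.73° = 111000 × 0.2802 ≈ 31098.2 m.
Maximum E–W displacement: 4e-05 × 31098.2 = 1.24393 m.
In feet: 1.24393 m ÷ 0.3048 ≈ 4.0811 ft.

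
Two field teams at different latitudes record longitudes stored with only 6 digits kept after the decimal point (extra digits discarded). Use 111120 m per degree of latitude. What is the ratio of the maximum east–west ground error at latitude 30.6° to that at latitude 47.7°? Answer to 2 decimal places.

Truncating at 6 decimal places can drop up to a full unit in the last place, so the longitude may be off by as much as 1e-06°.
Error at 30.6° = 1e-06° × 111120 × cos 30.6° ≈ 0.11112 × 0.8607 = 0.095646 m.
At 47.7°: 1e-06° × 111120 × cos 47.7° = 1e-06 × 111120 × 0.6730 ≈ 0.074785 m.
The ratio reduces to cos 30.6° / cos 47.7° = 0.8607/0.6730 ≈ 1.2789.

1.28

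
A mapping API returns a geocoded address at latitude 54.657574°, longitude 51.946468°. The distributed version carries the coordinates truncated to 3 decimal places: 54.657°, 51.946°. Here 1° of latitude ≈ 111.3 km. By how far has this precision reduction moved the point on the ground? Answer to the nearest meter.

71 meters

Δlat = 54.657574 − 54.657 = +0.000574°; Δlon = 51.946468 − 51.946 = +0.000468°.
N–S: 0.000574° × 111300 m/° = 63.8862 m.
East–west at this latitude: 0.000468° × 111300 × cos 54.657° ≈ 0.000468 × 64383.7 = 30.1316 m.
Hypotenuse of the two orthogonal shifts: √(63.8862² + 30.1316²) = 70.6354 m.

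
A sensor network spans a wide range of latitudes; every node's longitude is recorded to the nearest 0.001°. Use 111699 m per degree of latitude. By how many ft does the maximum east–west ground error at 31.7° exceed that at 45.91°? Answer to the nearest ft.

Rounding to 3 decimal places leaves the longitude within ±0.0005° of the true value.
At 31.7°: 0.0005° × 111699 × cos 31.7° = 0.0005 × 111699 × 0.8508 ≈ 47.517 m.
Error at 45.91° = 0.0005° × 111699 × cos 45.91° ≈ 55.849 × 0.6958 = 38.859 m.
So the lower-latitude error exceeds the higher by 47.517 − 38.859 = 8.658 m.
Converting: 8.65799 m × 3.2808 ft/m ≈ 28.405 ft.

28 ft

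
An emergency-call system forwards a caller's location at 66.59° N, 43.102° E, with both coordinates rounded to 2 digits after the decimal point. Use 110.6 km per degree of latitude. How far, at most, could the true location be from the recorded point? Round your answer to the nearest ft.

1952 ft

Rounding to 2 decimal places leaves each coordinate within ±0.005° of the true value.
N–S: 0.005° × 110600 m/° = 553 m.
East–west component at 66.59°: 0.005° × 110600 × cos 66.59° ≈ 0.005 × 43942.3 ≈ 219.711 m.
The two errors are perpendicular, so the maximum displacement is √(553² + 219.711²) ≈ 595.048 m.
Converting: 595.048 m × 3.2808 ft/m ≈ 1952.3 ft.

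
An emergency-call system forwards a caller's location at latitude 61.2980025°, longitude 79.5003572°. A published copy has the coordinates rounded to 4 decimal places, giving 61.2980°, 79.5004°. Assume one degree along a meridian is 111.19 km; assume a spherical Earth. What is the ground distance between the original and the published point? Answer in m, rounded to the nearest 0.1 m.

2.3 m

Δlat = 61.2980025 − 61.2980 = +0.0000025°; Δlon = 79.5003572 − 79.5004 = -0.0000428°.
North–south shift: 0.0000025 × 111190 = 0.277975 m.
E–W at 61.298°: -0.0000428° × 111190 × cos 61.298° = -0.0000428 × 111190 × 0.4803 ≈ -2.2855 m.
Hypotenuse of the two orthogonal shifts: √(0.277975² + 2.2855²) = 2.30234 m.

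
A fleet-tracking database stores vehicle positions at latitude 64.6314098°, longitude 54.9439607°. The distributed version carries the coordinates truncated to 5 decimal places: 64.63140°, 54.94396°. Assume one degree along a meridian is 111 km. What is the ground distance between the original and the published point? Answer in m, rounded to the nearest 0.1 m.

Δlat = 64.6314098 − 64.63140 = +0.0000098°; Δlon = 54.9439607 − 54.94396 = +0.0000007°.
N–S: 0.0000098° × 111000 m/° = 1.0878 m.
E–W at 64.6314°: 0.0000007° × 111000 × cos 64.6314° = 0.0000007 × 111000 × 0.4284 ≈ 0.0332898 m.
Distance: √(1.0878² + 0.0332898²) ≈ 1.08831 m.

1.1 m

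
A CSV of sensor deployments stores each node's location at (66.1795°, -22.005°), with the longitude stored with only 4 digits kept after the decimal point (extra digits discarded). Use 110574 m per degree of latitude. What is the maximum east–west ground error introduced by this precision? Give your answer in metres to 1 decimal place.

Truncating at 4 decimal places can drop up to a full unit in the last place, so the longitude may be off by as much as 0.0001°.
At latitude 66.1795° a degree of longitude spans 110574 m × cos 66.1795° = 110574 × 0.4039 ≈ 44657.8 m.
So at most 0.0001° × 44657.8 ≈ 4.46578 m east–west.

4.5 metres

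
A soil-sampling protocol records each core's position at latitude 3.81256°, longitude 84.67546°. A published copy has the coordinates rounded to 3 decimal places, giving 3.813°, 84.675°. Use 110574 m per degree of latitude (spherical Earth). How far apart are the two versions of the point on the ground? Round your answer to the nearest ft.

Δlat = 3.81256 − 3.813 = -0.00044°; Δlon = 84.67546 − 84.675 = +0.00046°.
North–south shift: -0.00044 × 110574 = -48.6526 m.
East–west at this latitude: 0.00046° × 110574 × cos 3.813° ≈ 0.00046 × 110329 = 50.7514 m.
Combined displacement = (48.6526² + 50.7514²)^½ ≈ 70.3049 m.
Converting: 70.3049 m × 3.2808 ft/m ≈ 230.66 ft.

231 ft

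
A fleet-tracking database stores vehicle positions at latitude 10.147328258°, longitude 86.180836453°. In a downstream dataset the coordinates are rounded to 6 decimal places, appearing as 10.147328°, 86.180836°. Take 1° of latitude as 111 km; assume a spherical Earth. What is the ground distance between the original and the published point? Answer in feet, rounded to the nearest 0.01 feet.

The latitude changed by +0.000000258° and the longitude by +0.000000453°.
N–S: 0.000000258° × 111000 m/° = 0.028638 m.
E–W at 10.1473°: 0.000000453° × 111000 × cos 10.1473° = 0.000000453 × 111000 × 0.9844 ≈ 0.0494965 m.
Combined displacement = (0.028638² + 0.0494965²)^½ ≈ 0.0571842 m.
In feet: 0.0571842 m ÷ 0.3048 ≈ 0.18761 ft.

0.19 feet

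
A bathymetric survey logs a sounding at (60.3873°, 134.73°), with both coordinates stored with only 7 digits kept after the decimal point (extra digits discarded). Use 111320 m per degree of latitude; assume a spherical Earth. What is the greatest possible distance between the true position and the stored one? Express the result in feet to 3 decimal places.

0.041 feet

Truncating at 7 decimal places can drop up to a full unit in the last place, so each coordinate may be off by as much as 1e-07°.
North–south component: 1e-07° × 111320 = 0.011132 m.
East–west component at 60.3873°: 1e-07° × 111320 × cos 60.3873° ≈ 1e-07 × 55007.1 ≈ 0.00550071 m.
Combining orthogonally: (0.011132² + 0.00550071²)^½ ≈ 0.0124169 m.
Converting: 0.0124169 m × 3.2808 ft/m ≈ 0.040738 ft.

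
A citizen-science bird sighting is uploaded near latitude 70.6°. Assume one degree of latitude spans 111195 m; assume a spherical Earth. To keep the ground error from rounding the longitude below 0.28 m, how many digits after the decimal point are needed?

5

At 70.6° one degree of longitude covers 111195 × cos 70.6° ≈ 111195 × 0.3322 ≈ 36934.7 m.
N decimal places → at most half a unit in the last place, 0.5 × 10⁻ᴺ° = 36934.7/2 × 10⁻ᴺ m.
Need 0.5 × 36934.7 × 10⁻ᴺ ≤ 0.28 → 10⁻ᴺ ≤ 1.516e-05, so N ≥ 4.82.
N = 4 would give 1.85 m (too coarse); N = 5 gives 0.185 m ≤ 0.28 m.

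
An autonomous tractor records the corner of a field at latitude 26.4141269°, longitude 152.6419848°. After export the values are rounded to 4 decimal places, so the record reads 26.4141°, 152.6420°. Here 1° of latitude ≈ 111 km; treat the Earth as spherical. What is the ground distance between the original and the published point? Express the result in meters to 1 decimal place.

Δlat = 26.4141269 − 26.4141 = +0.0000269°; Δlon = 152.6419848 − 152.6420 = -0.0000152°.
North–south shift: 0.0000269 × 111000 = 2.9859 m.
E–W at 26.4141°: -0.0000152° × 111000 × cos 26.4141° = -0.0000152 × 111000 × 0.8956 ≈ -1.51106 m.
Combined displacement = (2.9859² + 1.51106²)^½ ≈ 3.34648 m.

3.3 meters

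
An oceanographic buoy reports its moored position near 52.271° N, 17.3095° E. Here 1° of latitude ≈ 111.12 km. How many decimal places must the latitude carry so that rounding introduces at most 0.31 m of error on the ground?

6 decimal places

One degree of latitude covers 111120 m.
N decimal places → at most half a unit in the last place, 0.5 × 10⁻ᴺ° = 111120/2 × 10⁻ᴺ m.
Need 0.5 × 111120 × 10⁻ᴺ ≤ 0.31 → 10⁻ᴺ ≤ 5.580e-06, so N ≥ 5.25.
So 6 decimal places suffice (0.0556 m); 5 would allow up to 0.556 m.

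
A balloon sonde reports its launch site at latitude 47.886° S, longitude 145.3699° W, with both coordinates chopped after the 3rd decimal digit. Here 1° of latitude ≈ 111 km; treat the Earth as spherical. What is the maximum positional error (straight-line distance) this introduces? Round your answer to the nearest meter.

Truncating at 3 decimal places can drop up to a full unit in the last place, so each coordinate may be off by as much as 0.001°.
N–S: 0.001° × 111000 m/° = 111 m.
East–west component at 47.886°: 0.001° × 111000 × cos 47.886° ≈ 0.001 × 74437.5 ≈ 74.4375 m.
Combining orthogonally: (111² + 74.4375²)^½ ≈ 133.649 m.

134 meters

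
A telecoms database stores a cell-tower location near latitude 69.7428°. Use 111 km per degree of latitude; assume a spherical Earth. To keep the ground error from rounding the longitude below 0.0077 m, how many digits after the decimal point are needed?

At 69.7428° one degree of longitude covers 111000 × cos 69.7428° ≈ 111000 × 0.3462 ≈ 38432.1 m.
N decimal places → at most half a unit in the last place, 0.5 × 10⁻ᴺ° = 38432.1/2 × 10⁻ᴺ m.
Need 0.5 × 38432.1 × 10⁻ᴺ ≤ 0.0077 → 10⁻ᴺ ≤ 4.007e-07, so N ≥ 6.40.
So 7 decimal places suffice (0.00192 m); 6 would allow up to 0.0192 m.

7 decimal places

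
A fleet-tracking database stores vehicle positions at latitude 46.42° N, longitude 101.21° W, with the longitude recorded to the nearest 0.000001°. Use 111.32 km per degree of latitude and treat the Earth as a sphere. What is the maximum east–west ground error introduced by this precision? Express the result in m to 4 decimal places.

0.0384 m

Rounding to 6 decimal places leaves the longitude within ±5e-07° of the true value.
At latitude 46.42° a degree of longitude spans 111320 m × cos 46.42° = 111320 × 0.6894 ≈ 76740.3 m.
So at most 5e-07° × 76740.3 ≈ 0.0383702 m east–west.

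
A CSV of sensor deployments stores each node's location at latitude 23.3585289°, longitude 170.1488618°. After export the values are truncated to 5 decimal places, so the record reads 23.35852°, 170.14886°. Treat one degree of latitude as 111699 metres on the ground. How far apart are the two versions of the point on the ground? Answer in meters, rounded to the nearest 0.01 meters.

1.01 meters

The latitude changed by +0.0000089° and the longitude by +0.0000018°.
N–S: 0.0000089° × 111699 m/° = 0.994121 m.
E–W at 23.3585°: 0.0000018° × 111699 × cos 23.3585° = 0.0000018 × 111699 × 0.9180 ≈ 0.18458 m.
Hypotenuse of the two orthogonal shifts: √(0.994121² + 0.18458²) = 1.01111 m.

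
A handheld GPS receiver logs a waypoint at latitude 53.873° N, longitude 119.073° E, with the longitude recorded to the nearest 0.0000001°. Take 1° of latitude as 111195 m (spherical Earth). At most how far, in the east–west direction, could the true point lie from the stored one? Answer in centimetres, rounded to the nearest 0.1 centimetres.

0.3 centimetres

Rounding to 7 decimal places leaves the longitude within ±5e-08° of the true value.
Parallels shrink by cos φ, so at 53.873° a degree of longitude is 111195 × 0.5896 ≈ 65558 m.
East–west error: 5e-08° × 65558 m/° ≈ 0.0032779 m.
That is 0.0032779 m = 0.32779 cm.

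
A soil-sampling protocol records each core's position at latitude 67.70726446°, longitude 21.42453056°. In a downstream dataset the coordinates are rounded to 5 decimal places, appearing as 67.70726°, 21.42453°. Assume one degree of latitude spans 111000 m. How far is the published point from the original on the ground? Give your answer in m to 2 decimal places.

0.50 m

The latitude changed by +0.00000446° and the longitude by +0.00000056°.
North–south shift: 0.00000446 × 111000 = 0.49506 m.
East–west at this latitude: 0.00000056° × 111000 × cos 67.7073° ≈ 0.00000056 × 42106.6 = 0.0235797 m.
Combined displacement = (0.49506² + 0.0235797²)^½ ≈ 0.495621 m.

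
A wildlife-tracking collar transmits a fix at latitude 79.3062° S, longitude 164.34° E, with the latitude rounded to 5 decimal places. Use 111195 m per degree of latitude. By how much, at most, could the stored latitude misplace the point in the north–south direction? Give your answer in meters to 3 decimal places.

0.556 meters

Rounding to 5 decimal places leaves the latitude within ±5e-06° of the true value.
Along the meridian that is 5e-06° × 111195 m/° = 0.555975 m.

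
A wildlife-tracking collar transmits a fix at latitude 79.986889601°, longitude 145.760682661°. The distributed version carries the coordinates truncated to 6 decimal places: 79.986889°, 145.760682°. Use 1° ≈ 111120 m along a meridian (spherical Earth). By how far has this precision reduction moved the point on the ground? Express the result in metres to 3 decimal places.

0.068 metres

The latitude changed by +0.000000601° and the longitude by +0.000000661°.
North–south shift: 0.000000601 × 111120 = 0.0667831 m.
E–W at 79.9869°: 0.000000661° × 111120 × cos 79.9869° = 0.000000661 × 111120 × 0.1739 ≈ 0.0127711 m.
Hypotenuse of the two orthogonal shifts: √(0.0667831² + 0.0127711²) = 0.0679933 m.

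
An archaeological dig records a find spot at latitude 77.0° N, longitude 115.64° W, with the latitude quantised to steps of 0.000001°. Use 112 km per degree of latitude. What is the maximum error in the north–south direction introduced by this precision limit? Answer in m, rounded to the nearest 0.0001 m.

With a 0.000001° grid the true value lies within half a step, ±0.000001°/2 = ±5e-07°, of the stored one.
North–south distance: 5e-07° × 112000 m/° = 0.056 m.

0.0560 m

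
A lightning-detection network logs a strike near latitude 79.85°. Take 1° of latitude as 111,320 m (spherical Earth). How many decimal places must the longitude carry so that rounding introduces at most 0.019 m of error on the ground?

6 decimal places

At 79.85° one degree of longitude covers 111320 × cos 79.85° ≈ 111320 × 0.1762 ≈ 19617.5 m.
N decimal places → at most half a unit in the last place, 0.5 × 10⁻ᴺ° = 19617.5/2 × 10⁻ᴺ m.
Need 0.5 × 19617.5 × 10⁻ᴺ ≤ 0.019 → 10⁻ᴺ ≤ 1.937e-06, so N ≥ 5.71.
N = 5 would give 0.0981 m (too coarse); N = 6 gives 0.00981 m ≤ 0.019 m.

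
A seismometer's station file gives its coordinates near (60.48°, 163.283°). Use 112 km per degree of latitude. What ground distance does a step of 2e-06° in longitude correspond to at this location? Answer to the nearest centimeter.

2e-06° of longitude at 60.48° is 2e-06 × 112000 × cos 60.48° ≈ 2e-06 × 55185.5 = 0.110371 m.
That is 0.110371 m = 11.037 cm.

11 centimeters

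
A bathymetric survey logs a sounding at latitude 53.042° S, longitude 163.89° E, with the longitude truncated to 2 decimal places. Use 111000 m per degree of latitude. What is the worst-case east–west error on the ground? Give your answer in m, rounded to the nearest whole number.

667 m

Truncating at 2 decimal places can drop up to a full unit in the last place, so the longitude may be off by as much as 0.01°.
One degree of longitude at 53.042° is 111000 × cos 53.042° ≈ 111000 × 0.6012 = 66736.5 m.
East–west error: 0.01° × 66736.5 m/° ≈ 667.365 m.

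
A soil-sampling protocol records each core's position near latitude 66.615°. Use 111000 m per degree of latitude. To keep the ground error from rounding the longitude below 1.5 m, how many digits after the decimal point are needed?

At 66.615° one degree of longitude covers 111000 × cos 66.615° ≈ 111000 × 0.3969 ≈ 44056.7 m.
N decimal places → at most half a unit in the last place, 0.5 × 10⁻ᴺ° = 44056.7/2 × 10⁻ᴺ m.
Need 0.5 × 44056.7 × 10⁻ᴺ ≤ 1.5 → 10⁻ᴺ ≤ 6.809e-05, so N ≥ 4.17.
N = 4 would give 2.2 m (too coarse); N = 5 gives 0.22 m ≤ 1.5 m.

5 decimal places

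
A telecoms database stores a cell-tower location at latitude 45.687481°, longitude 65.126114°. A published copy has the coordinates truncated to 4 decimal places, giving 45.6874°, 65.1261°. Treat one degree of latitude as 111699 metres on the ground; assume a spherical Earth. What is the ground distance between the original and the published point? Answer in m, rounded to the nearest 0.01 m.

The latitude changed by +0.000081° and the longitude by +0.000014°.
N–S: 0.000081° × 111699 m/° = 9.04762 m.
East–west at this latitude: 0.000014° × 111699 × cos 45.6874° ≈ 0.000014 × 78029.9 = 1.09242 m.
Hypotenuse of the two orthogonal shifts: √(9.04762² + 1.09242²) = 9.11333 m.

9.11 m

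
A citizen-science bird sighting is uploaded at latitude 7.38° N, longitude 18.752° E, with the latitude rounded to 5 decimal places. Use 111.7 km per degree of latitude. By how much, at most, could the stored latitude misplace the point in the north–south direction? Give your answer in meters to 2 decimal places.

0.56 meters

Rounding to 5 decimal places leaves the latitude within ±5e-06° of the true value.
North–south distance: 5e-06° × 111700 m/° = 0.5585 m.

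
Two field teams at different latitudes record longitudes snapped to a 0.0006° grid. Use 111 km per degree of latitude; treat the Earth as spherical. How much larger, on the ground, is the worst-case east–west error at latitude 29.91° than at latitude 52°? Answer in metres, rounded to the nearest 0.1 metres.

8.4 metres

With a 0.0006° grid the true value lies within half a step, ±0.0006°/2 = ±0.0003°, of the stored one.
Error at 29.91° = 0.0003° × 111000 × cos 29.91° ≈ 33.3 × 0.8668 = 28.865 m.
Error at 52° = 0.0003° × 111000 × cos 52° ≈ 33.3 × 0.6157 = 20.502 m.
So the lower-latitude error exceeds the higher by 28.865 − 20.502 = 8.3632 m.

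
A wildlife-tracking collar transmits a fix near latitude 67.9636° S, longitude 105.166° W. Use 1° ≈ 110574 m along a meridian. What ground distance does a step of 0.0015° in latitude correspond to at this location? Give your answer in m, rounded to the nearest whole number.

Along a meridian 0.0015° is 0.0015 × 110574 = 165.861 m.

166 m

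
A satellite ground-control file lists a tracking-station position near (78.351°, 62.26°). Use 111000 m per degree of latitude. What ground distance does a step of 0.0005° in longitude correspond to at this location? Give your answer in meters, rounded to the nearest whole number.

11 meters

One degree of longitude here spans 111000 × cos 78.351° = 111000 × 0.2019 ≈ 22412.6 m; 0.0005° of that is 11.2063 m.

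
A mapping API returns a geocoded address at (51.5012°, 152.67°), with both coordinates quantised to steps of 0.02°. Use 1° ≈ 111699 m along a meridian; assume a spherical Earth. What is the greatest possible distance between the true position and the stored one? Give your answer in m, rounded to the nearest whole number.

1316 m

With a 0.02° grid the true value lies within half a step, ±0.02°/2 = ±0.01°, of the stored one.
North–south component: 0.01° × 111699 = 1116.99 m.
E–W at 51.5012°: 0.01° × 111699 × cos 51.5012° = 0.01 × 111699 × 0.6225 ≈ 695.324 m.
Combining orthogonally: (1116.99² + 695.324²)^½ ≈ 1315.73 m.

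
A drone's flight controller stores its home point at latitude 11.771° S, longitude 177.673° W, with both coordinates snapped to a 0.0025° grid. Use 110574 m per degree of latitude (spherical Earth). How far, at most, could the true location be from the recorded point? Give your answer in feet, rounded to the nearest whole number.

With a 0.0025° grid the true value lies within half a step, ±0.0025°/2 = ±0.00125°, of the stored one.
N–S: 0.00125° × 110574 m/° = 138.218 m.
East–west component at 11.771°: 0.00125° × 110574 × cos 11.771° ≈ 0.00125 × 108249 ≈ 135.311 m.
Worst case both components are at the extreme and orthogonal: √(138.218² + 135.311²) ≈ 193.425 m.
In feet: 193.425 m ÷ 0.3048 ≈ 634.6 ft.

635 feet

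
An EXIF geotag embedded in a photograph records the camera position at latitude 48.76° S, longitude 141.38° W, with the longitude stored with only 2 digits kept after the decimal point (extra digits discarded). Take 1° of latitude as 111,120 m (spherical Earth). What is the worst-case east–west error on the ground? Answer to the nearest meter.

733 meters

Truncating at 2 decimal places can drop up to a full unit in the last place, so the longitude may be off by as much as 0.01°.
Parallels shrink by cos φ, so at 48.76° a degree of longitude is 111120 × 0.6592 ≈ 73251.9 m.
Maximum E–W displacement: 0.01 × 73251.9 = 732.519 m.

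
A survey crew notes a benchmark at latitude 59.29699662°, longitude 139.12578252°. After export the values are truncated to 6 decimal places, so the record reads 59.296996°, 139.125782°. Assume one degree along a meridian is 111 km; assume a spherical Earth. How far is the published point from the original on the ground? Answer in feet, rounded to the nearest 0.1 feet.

0.2 feet

Δlat = 59.29699662 − 59.296996 = +0.00000062°; Δlon = 139.12578252 − 139.125782 = +0.00000052°.
N–S: 0.00000062° × 111000 m/° = 0.06882 m.
East–west at this latitude: 0.00000052° × 111000 × cos 59.297° ≈ 0.00000052 × 56675.3 = 0.0294711 m.
Distance: √(0.06882² + 0.0294711²) ≈ 0.0748648 m.
In feet: 0.0748648 m ÷ 0.3048 ≈ 0.24562 ft.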